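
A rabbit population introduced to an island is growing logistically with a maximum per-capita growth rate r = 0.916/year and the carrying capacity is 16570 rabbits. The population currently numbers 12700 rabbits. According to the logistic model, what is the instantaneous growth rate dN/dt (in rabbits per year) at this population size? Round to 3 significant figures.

2720 rabbits per year

dN/dt = rN(1 − N/K) = 0.916 × 12700 × (1 − 12700/16570).
1 − 12700/16570 = 0.23355; dN/dt = 0.916 × 12700 × 0.23355 = 2717.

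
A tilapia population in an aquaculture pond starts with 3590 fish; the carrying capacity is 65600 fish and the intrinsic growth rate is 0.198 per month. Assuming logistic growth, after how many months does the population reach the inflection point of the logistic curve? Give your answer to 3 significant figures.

Logistic growth is fastest at N = K/2 = 32800.
A = (K − N₀)/N₀ = 17.273. Set K/(1 + A·e^(−rt)) = K/2 → A·e^(−rt) = 1.
e^(−0.198t) = 1/17.273 = 0.0578939, so t = ln(17.273)/0.198 = 2.8491/0.198 = 14.39.

14.4 months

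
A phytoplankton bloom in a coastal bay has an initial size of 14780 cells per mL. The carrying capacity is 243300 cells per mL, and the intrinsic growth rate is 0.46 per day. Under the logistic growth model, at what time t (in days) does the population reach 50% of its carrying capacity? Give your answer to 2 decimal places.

A = (K − N₀)/N₀ = (243300 − 14780)/14780 = 15.461.
Solve 243300/(1 + 15.461·e^(−0.46t)) = 121650: 1 + 15.461·e^(−0.46t) = 2, so e^(−0.46t) = 0.0646771.
−0.46·t = ln(0.0646771) = -2.7383, so t = 2.7383/0.46 = 5.9529.

5.95 days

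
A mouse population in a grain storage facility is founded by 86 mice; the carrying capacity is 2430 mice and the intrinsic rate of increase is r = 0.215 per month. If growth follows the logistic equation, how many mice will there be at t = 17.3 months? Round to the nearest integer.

1463 mice

A = (K − N₀)/N₀ = (2430 − 86)/86 = 27.256.
N(t) = K/(1 + A·e^(−rt)) = 2430/(1 + 27.256×e^(−0.215×17.3)).
e^(−3.72) = 0.024246; denominator = 1 + 27.256×0.024246 = 1.6608.
N = 2430/1.6608 = 1463.11.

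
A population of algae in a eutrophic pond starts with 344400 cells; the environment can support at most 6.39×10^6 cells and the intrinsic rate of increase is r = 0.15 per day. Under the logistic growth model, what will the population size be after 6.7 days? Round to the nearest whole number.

860542 cells

A = (K − N₀)/N₀ = (6.39×10^6 − 344400)/344400 = 17.554.
N(t) = K/(1 + A·e^(−rt)) = 6.39×10^6/(1 + 17.554×e^(−0.15×6.7)).
e^(−1.005) = 0.36604; denominator = 1 + 17.554×0.36604 = 7.4256.
N = 6.39×10^6/7.4256 = 860542.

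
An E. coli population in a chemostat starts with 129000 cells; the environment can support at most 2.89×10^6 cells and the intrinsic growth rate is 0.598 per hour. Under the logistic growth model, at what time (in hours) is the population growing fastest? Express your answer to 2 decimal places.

Logistic growth is fastest at N = K/2 = 1.445×10^6.
A = (K − N₀)/N₀ = 21.403. Set K/(1 + A·e^(−rt)) = K/2 → A·e^(−rt) = 1.
e^(−0.598t) = 1/21.403 = 0.0467222, so t = ln(21.403)/0.598 = 3.0635/0.598 = 5.123.

5.12 hours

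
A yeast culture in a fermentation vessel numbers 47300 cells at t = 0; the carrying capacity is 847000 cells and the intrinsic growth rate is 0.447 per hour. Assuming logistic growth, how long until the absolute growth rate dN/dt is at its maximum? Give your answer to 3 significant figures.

Logistic growth is fastest at N = K/2 = 423500.
A = (K − N₀)/N₀ = 16.907. Set K/(1 + A·e^(−rt)) = K/2 → A·e^(−rt) = 1.
e^(−0.447t) = 1/16.907 = 0.0591472, so t = ln(16.907)/0.447 = 2.8277/0.447 = 6.326.

6.33 hours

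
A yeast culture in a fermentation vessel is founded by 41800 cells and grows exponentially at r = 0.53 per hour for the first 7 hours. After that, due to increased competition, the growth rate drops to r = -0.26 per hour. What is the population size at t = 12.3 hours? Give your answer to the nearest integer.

430478 cells

Phase 1: N(7) = 41800·e^(0.53×7) = 41800·e^3.71 = 1.707689×10^6.
Phase 2 runs for 12.3 − 7 = 5.3 hours at r = -0.26.
N(12.3) = 1.707689×10^6·e^(-0.26×5.3) = 1.707689×10^6·e^-1.378 = 430478.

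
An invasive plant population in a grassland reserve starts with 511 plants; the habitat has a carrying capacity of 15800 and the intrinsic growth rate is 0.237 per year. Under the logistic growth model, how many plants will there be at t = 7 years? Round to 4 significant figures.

2360 plants

A = (K − N₀)/N₀ = (15800 − 511)/511 = 29.92.
N(t) = K/(1 + A·e^(−rt)) = 15800/(1 + 29.92×e^(−0.237×7)).
e^(−1.659) = 0.19033; denominator = 1 + 29.92×0.19033 = 6.6946.
N = 15800/6.6946 = 2360.11.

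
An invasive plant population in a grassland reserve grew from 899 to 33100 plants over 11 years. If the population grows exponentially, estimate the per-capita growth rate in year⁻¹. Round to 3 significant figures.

From N(t) = N₀·e^(rt): e^(r·11) = 33100/899 = 36.819.
r·11 = ln(36.819) = 3.606, so r = 3.606/11 = 0.32782.

0.328 per year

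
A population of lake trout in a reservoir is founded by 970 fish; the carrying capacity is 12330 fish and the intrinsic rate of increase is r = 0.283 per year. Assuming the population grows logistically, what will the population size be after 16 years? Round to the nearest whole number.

A = (K − N₀)/N₀ = (12330 − 970)/970 = 11.711.
N(t) = K/(1 + A·e^(−rt)) = 12330/(1 + 11.711×e^(−0.283×16)).
e^(−4.528) = 0.010802; denominator = 1 + 11.711×0.010802 = 1.1265.
N = 12330/1.1265 = 10945.3.

10945 fish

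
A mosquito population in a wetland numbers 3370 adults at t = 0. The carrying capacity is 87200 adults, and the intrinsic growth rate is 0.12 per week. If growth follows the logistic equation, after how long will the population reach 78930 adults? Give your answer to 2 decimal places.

A = (K − N₀)/N₀ = (87200 − 3370)/3370 = 24.875.
Solve 87200/(1 + 24.875·e^(−0.12t)) = 78930: 1 + 24.875·e^(−0.12t) = 1.1048, so e^(−0.12t) = 0.00421205.
−0.12·t = ln(0.00421205) = -5.4698, so t = 5.4698/0.12 = 45.582.

45.58 weeks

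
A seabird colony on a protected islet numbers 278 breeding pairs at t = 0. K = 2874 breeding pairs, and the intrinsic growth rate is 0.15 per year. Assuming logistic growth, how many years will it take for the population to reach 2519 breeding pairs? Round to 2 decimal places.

A = (K − N₀)/N₀ = (2874 − 278)/278 = 9.3381.
Solve 2874/(1 + 9.3381·e^(−0.15t)) = 2519: 1 + 9.3381·e^(−0.15t) = 1.1409, so e^(−0.15t) = 0.0150918.
−0.15·t = ln(0.0150918) = -4.1936, so t = 4.1936/0.15 = 27.957.

27.96 years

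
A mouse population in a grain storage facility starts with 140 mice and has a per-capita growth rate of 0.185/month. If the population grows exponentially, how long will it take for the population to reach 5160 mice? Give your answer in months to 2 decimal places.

Set N₀·e^(rt) = 5160: e^(0.185·t) = 5160/140 = 36.857.
0.185·t = ln(36.857) = 3.607, so t = 3.607/0.185 = 19.498.

19.50 months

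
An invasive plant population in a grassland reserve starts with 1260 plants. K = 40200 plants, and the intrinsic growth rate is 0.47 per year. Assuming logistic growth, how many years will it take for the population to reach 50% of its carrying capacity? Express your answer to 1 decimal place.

A = (K − N₀)/N₀ = (40200 − 1260)/1260 = 30.905.
Solve 40200/(1 + 30.905·e^(−0.47t)) = 20100: 1 + 30.905·e^(−0.47t) = 2, so e^(−0.47t) = 0.0323575.
−0.47·t = ln(0.0323575) = -3.4309, so t = 3.4309/0.47 = 7.2998.

7.3 years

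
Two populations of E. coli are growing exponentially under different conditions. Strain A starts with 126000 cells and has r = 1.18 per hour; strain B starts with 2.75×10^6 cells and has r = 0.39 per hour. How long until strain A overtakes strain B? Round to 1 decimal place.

3.9 hours

Set 126000·e^(1.18t) = 2.75×10^6·e^(0.39t).
e^((1.18 − 0.39)t) = 2.75×10^6/126000 → e^(0.79·t) = 21.825.
0.79·t = ln(21.825) = 3.0831, so t = 3.0831/0.79 = 3.9026.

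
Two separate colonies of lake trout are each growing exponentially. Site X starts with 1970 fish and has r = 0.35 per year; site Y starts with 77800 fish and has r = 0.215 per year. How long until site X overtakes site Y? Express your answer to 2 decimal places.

Set 1970·e^(0.35t) = 77800·e^(0.215t).
e^((0.35 − 0.215)t) = 77800/1970 → e^(0.135·t) = 39.492.
0.135·t = ln(39.492) = 3.6761, so t = 3.6761/0.135 = 27.23.

27.23 years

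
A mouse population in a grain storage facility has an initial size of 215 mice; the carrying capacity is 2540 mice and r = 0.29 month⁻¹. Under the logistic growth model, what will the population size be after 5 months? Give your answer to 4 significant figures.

718.2 mice

A = (K − N₀)/N₀ = (2540 − 215)/215 = 10.814.
N(t) = K/(1 + A·e^(−rt)) = 2540/(1 + 10.814×e^(−0.29×5)).
e^(−1.45) = 0.23457; denominator = 1 + 10.814×0.23457 = 3.5366.
N = 2540/3.5366 = 718.197.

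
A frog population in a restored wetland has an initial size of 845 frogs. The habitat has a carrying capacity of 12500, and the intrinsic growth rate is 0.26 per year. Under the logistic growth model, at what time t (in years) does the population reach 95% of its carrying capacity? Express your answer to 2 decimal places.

A = (K − N₀)/N₀ = (12500 − 845)/845 = 13.793.
Solve 12500/(1 + 13.793·e^(−0.26t)) = 11875: 1 + 13.793·e^(−0.26t) = 1.0526, so e^(−0.26t) = 0.00381585.
−0.26·t = ln(0.00381585) = -5.5686, so t = 5.5686/0.26 = 21.418.

21.42 years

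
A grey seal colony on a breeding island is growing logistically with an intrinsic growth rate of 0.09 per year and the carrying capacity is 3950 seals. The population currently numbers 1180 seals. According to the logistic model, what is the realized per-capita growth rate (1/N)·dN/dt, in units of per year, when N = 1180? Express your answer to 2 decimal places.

0.06 per year

(1/N)·dN/dt = r(1 − N/K) = 0.09 × (1 − 1180/3950).
= 0.09 × 0.70127 = 0.063114.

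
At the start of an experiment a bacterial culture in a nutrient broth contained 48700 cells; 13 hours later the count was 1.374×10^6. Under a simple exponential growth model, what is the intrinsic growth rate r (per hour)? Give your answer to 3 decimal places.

From N(t) = N₀·e^(rt): e^(r·13) = 1.374×10^6/48700 = 28.214.
r·13 = ln(28.214) = 3.3398, so r = 3.3398/13 = 0.25691.

0.257 per hour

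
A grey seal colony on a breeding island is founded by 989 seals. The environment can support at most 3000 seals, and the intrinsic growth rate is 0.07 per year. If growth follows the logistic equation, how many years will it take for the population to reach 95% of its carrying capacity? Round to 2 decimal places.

A = (K − N₀)/N₀ = (3000 − 989)/989 = 2.0334.
Solve 3000/(1 + 2.0334·e^(−0.07t)) = 2850: 1 + 2.0334·e^(−0.07t) = 1.0526, so e^(−0.07t) = 0.025884.
−0.07·t = ln(0.025884) = -3.6541, so t = 3.6541/0.07 = 52.202.

52.20 years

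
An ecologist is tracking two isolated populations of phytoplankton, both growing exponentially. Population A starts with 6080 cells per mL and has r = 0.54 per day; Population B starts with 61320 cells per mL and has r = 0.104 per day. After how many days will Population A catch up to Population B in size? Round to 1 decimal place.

5.3 days

Set 6080·e^(0.54t) = 61320·e^(0.104t).
e^((0.54 − 0.104)t) = 61320/6080 → e^(0.436·t) = 10.086.
0.436·t = ln(10.086) = 2.3111, so t = 2.3111/0.436 = 5.3007.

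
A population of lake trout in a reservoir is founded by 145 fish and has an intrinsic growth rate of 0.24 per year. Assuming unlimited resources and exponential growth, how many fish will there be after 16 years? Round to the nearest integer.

6746 fish

N(t) = N₀·e^(rt) = 145 × e^(0.24×16) = 145 × e^3.84.
e^3.84 ≈ 46.525, so N ≈ 145 × 46.525 = 6746.19.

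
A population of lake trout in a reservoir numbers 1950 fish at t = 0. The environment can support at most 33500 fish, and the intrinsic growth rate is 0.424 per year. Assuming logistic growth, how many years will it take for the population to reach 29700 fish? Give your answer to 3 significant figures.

A = (K − N₀)/N₀ = (33500 − 1950)/1950 = 16.179.
Solve 33500/(1 + 16.179·e^(−0.424t)) = 29700: 1 + 16.179·e^(−0.424t) = 1.1279, so e^(−0.424t) = 0.00790792.
−0.424·t = ln(0.00790792) = -4.8399, so t = 4.8399/0.424 = 11.415.

11.4 years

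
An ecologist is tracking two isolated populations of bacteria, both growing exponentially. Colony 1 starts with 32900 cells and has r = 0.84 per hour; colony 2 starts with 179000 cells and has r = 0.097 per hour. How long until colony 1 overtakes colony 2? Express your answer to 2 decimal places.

Set 32900·e^(0.84t) = 179000·e^(0.097t).
e^((0.84 − 0.097)t) = 179000/32900 → e^(0.743·t) = 5.4407.
0.743·t = ln(5.4407) = 1.6939, so t = 1.6939/0.743 = 2.2798.

2.28 hours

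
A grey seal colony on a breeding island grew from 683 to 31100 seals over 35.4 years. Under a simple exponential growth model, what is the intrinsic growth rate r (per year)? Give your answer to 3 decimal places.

From N(t) = N₀·e^(rt): e^(r·35.4) = 31100/683 = 45.534.
r·35.4 = ln(45.534) = 3.8185, so r = 3.8185/35.4 = 0.10787.

0.108 per year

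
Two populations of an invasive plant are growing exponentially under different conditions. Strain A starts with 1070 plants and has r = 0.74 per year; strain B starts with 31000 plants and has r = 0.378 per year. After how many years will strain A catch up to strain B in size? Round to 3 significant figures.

Set 1070·e^(0.74t) = 31000·e^(0.378t).
e^((0.74 − 0.378)t) = 31000/1070 → e^(0.362·t) = 28.972.
0.362·t = ln(28.972) = 3.3663, so t = 3.3663/0.362 = 9.2993.

9.30 years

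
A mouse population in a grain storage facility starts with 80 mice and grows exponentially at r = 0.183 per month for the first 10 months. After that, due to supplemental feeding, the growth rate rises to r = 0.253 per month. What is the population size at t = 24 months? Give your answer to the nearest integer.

17223 mice

Phase 1: N(10) = 80·e^(0.183×10) = 80·e^1.83 = 498.711.
Phase 2 runs for 24 − 10 = 14 months at r = 0.253.
N(24) = 498.711·e^(0.253×14) = 498.711·e^3.542 = 17223.4.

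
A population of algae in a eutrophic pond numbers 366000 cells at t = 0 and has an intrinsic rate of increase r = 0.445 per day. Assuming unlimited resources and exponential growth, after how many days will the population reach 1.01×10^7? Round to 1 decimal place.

7.5 days

Set N₀·e^(rt) = 1.01×10^7: e^(0.445·t) = 1.01×10^7/366000 = 27.596.
0.445·t = ln(27.596) = 3.3177, so t = 3.3177/0.445 = 7.4554.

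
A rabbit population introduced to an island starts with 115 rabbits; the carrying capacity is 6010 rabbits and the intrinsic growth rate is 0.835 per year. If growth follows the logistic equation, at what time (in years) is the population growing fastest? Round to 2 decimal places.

Logistic growth is fastest at N = K/2 = 3005.
A = (K − N₀)/N₀ = 51.261. Set K/(1 + A·e^(−rt)) = K/2 → A·e^(−rt) = 1.
e^(−0.835t) = 1/51.261 = 0.0195081, so t = ln(51.261)/0.835 = 3.9369/0.835 = 4.7149.

4.71 years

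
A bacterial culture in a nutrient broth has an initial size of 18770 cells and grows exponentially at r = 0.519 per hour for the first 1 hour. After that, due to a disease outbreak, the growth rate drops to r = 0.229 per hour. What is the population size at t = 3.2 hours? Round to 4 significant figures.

52200 cells

Phase 1: N(1) = 18770·e^(0.519×1) = 18770·e^0.519 = 31540.1.
Phase 2 runs for 3.2 − 1 = 2.2 hours at r = 0.229.
N(3.2) = 31540.1·e^(0.229×2.2) = 31540.1·e^0.5038 = 52198.8.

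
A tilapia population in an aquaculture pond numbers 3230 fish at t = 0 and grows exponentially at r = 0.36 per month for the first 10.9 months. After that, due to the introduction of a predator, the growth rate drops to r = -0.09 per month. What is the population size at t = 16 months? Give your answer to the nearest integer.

103284 fish

Phase 1: N(10.9) = 3230·e^(0.36×10.9) = 3230·e^3.924 = 163446.
Phase 2 runs for 16 − 10.9 = 5.1 months at r = -0.09.
N(16) = 163446·e^(-0.09×5.1) = 163446·e^-0.459 = 103284.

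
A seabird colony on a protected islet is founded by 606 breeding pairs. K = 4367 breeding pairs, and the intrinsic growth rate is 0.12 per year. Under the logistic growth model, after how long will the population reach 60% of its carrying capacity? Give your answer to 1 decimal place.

18.6 years

A = (K − N₀)/N₀ = (4367 − 606)/606 = 6.2063.
Solve 4367/(1 + 6.2063·e^(−0.12t)) = 2620.2: 1 + 6.2063·e^(−0.12t) = 1.6667, so e^(−0.12t) = 0.107418.
−0.12·t = ln(0.107418) = -2.231, so t = 2.231/0.12 = 18.592.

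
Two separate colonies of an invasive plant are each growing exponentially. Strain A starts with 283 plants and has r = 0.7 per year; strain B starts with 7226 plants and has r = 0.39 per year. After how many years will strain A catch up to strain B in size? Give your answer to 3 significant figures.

10.5 years

Set 283·e^(0.7t) = 7226·e^(0.39t).
e^((0.7 − 0.39)t) = 7226/283 → e^(0.31·t) = 25.534.
0.31·t = ln(25.534) = 3.24, so t = 3.24/0.31 = 10.452.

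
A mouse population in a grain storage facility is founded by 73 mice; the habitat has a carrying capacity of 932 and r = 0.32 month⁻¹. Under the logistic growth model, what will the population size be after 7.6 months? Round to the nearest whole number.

458 mice

A = (K − N₀)/N₀ = (932 − 73)/73 = 11.767.
N(t) = K/(1 + A·e^(−rt)) = 932/(1 + 11.767×e^(−0.32×7.6)).
e^(−2.432) = 0.087861; denominator = 1 + 11.767×0.087861 = 2.0339.
N = 932/2.0339 = 458.24.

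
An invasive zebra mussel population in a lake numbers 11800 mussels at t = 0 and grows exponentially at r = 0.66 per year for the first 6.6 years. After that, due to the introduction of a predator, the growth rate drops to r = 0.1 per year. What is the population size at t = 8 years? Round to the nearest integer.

Phase 1: N(6.6) = 11800·e^(0.66×6.6) = 11800·e^4.356 = 919748.
Phase 2 runs for 8 − 6.6 = 1.4 years at r = 0.1.
N(8) = 919748·e^(0.1×1.4) = 919748·e^0.14 = 1.057962×10^6.

1057962 mussels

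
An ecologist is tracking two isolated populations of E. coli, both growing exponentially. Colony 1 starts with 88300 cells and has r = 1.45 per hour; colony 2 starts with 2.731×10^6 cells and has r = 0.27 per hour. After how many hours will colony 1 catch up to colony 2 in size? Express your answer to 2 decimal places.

2.91 hours

Set 88300·e^(1.45t) = 2.731×10^6·e^(0.27t).
e^((1.45 − 0.27)t) = 2.731×10^6/88300 → e^(1.18·t) = 30.929.
1.18·t = ln(30.929) = 3.4317, so t = 3.4317/1.18 = 2.9082.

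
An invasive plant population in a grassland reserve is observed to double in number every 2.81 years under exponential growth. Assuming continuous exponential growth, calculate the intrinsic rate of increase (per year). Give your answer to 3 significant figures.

r = ln(2)/t_d = 0.6931/2.81 = 0.24667.

0.247 per year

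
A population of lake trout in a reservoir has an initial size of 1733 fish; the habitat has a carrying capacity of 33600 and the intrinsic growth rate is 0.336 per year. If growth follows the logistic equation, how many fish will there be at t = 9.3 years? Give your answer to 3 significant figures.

18600 fish

A = (K − N₀)/N₀ = (33600 − 1733)/1733 = 18.388.
N(t) = K/(1 + A·e^(−rt)) = 33600/(1 + 18.388×e^(−0.336×9.3)).
e^(−3.125) = 0.043946; denominator = 1 + 18.388×0.043946 = 1.8081.
N = 33600/1.8081 = 18583.2.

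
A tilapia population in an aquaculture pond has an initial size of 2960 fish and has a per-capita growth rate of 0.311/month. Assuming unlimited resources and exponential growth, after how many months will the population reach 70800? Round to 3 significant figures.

10.2 months

Set N₀·e^(rt) = 70800: e^(0.311·t) = 70800/2960 = 23.919.
0.311·t = ln(23.919) = 3.1747, so t = 3.1747/0.311 = 10.208.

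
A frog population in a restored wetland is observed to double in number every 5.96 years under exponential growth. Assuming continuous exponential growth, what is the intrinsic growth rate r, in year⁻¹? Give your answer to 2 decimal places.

r = ln(2)/t_d = 0.6931/5.96 = 0.1163.

0.12 per year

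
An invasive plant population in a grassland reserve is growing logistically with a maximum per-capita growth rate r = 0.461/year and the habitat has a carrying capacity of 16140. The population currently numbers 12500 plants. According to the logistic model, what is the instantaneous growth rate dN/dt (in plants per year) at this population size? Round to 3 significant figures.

dN/dt = rN(1 − N/K) = 0.461 × 12500 × (1 − 12500/16140).
1 − 12500/16140 = 0.22553; dN/dt = 0.461 × 12500 × 0.22553 = 1299.6.

1300 plants per year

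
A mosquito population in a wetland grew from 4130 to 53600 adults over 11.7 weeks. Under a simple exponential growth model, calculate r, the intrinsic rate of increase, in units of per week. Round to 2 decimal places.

0.22 per week

From N(t) = N₀·e^(rt): e^(r·11.7) = 53600/4130 = 12.978.
r·11.7 = ln(12.978) = 2.5633, so r = 2.5633/11.7 = 0.21908.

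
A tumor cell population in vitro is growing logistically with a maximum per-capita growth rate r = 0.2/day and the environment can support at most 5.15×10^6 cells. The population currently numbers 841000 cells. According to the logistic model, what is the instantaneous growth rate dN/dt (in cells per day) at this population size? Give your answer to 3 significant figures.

dN/dt = rN(1 − N/K) = 0.2 × 841000 × (1 − 841000/5.15×10^6).
1 − 841000/5.15×10^6 = 0.8367; dN/dt = 0.2 × 841000 × 0.8367 = 1.40733×10^5.

141000 cells per day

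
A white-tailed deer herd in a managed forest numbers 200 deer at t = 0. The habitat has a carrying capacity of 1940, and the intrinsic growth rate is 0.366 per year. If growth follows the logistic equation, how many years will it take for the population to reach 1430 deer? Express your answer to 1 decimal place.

A = (K − N₀)/N₀ = (1940 − 200)/200 = 8.7.
Solve 1940/(1 + 8.7·e^(−0.366t)) = 1430: 1 + 8.7·e^(−0.366t) = 1.3566, so e^(−0.366t) = 0.0409935.
−0.366·t = ln(0.0409935) = -3.1943, so t = 3.1943/0.366 = 8.7277.

8.7 years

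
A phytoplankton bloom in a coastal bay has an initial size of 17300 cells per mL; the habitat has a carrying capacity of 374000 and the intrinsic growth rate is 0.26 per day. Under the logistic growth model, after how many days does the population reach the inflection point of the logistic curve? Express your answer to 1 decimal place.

Logistic growth is fastest at N = K/2 = 187000.
A = (K − N₀)/N₀ = 20.618. Set K/(1 + A·e^(−rt)) = K/2 → A·e^(−rt) = 1.
e^(−0.26t) = 1/20.618 = 0.0485001, so t = ln(20.618)/0.26 = 3.0262/0.26 = 11.639.

11.6 days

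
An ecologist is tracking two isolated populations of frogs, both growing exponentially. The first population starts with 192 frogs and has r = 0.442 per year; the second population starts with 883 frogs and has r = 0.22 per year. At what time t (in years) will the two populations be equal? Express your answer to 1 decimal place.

Set 192·e^(0.442t) = 883·e^(0.22t).
e^((0.442 − 0.22)t) = 883/192 → e^(0.222·t) = 4.599.
0.222·t = ln(4.599) = 1.5258, so t = 1.5258/0.222 = 6.8731.

6.9 years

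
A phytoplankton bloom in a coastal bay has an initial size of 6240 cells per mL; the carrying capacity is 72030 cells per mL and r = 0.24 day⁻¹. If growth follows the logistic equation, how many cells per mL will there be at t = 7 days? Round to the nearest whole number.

24293 cells per mL

A = (K − N₀)/N₀ = (72030 − 6240)/6240 = 10.543.
N(t) = K/(1 + A·e^(−rt)) = 72030/(1 + 10.543×e^(−0.24×7)).
e^(−1.68) = 0.18637; denominator = 1 + 10.543×0.18637 = 2.965.
N = 72030/2.965 = 24293.5.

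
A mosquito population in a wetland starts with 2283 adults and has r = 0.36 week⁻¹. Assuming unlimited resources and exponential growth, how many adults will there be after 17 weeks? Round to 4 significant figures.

1038000 adults

N(t) = N₀·e^(rt) = 2283 × e^(0.36×17) = 2283 × e^6.12.
e^6.12 ≈ 454.86, so N ≈ 2283 × 454.86 = 1.038456×10^6.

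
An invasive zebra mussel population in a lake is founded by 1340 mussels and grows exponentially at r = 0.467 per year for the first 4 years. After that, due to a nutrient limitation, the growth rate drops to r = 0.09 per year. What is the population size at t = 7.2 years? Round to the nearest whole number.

Phase 1: N(4) = 1340·e^(0.467×4) = 1340·e^1.868 = 8676.95.
Phase 2 runs for 7.2 − 4 = 3.2 years at r = 0.09.
N(7.2) = 8676.95·e^(0.09×3.2) = 8676.95·e^0.288 = 11572.9.

11573 mussels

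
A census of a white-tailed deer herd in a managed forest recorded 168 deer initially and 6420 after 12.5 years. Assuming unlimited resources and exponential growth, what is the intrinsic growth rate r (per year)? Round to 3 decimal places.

From N(t) = N₀·e^(rt): e^(r·12.5) = 6420/168 = 38.214.
r·12.5 = ln(38.214) = 3.6432, so r = 3.6432/12.5 = 0.29146.

0.291 per year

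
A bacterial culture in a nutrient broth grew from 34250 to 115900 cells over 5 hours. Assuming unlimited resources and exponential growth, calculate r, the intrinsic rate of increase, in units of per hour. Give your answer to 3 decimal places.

0.244 per hour

From N(t) = N₀·e^(rt): e^(r·5) = 115900/34250 = 3.3839.
r·5 = ln(3.3839) = 1.219, so r = 1.219/5 = 0.24381.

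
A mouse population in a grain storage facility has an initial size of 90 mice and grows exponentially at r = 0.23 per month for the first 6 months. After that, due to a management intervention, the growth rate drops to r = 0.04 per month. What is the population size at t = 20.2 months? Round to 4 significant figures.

Phase 1: N(6) = 90·e^(0.23×6) = 90·e^1.38 = 357.741.
Phase 2 runs for 20.2 − 6 = 14.2 months at r = 0.04.
N(20.2) = 357.741·e^(0.04×14.2) = 357.741·e^0.568 = 631.318.

631.3 mice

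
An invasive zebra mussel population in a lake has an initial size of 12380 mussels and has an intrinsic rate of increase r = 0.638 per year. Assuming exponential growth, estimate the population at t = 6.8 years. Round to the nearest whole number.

948121 mussels

N(t) = N₀·e^(rt) = 12380 × e^(0.638×6.8) = 12380 × e^4.338.
e^4.338 ≈ 76.585, so N ≈ 12380 × 76.585 = 948121.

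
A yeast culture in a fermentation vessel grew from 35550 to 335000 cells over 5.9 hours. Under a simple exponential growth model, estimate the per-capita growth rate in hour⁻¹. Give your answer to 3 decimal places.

From N(t) = N₀·e^(rt): e^(r·5.9) = 335000/35550 = 9.4233.
r·5.9 = ln(9.4233) = 2.2432, so r = 2.2432/5.9 = 0.3802.

0.380 per hour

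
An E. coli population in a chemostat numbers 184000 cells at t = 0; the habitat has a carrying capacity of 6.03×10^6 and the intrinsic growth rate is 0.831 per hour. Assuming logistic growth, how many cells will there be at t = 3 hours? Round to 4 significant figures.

1663000 cells

A = (K − N₀)/N₀ = (6.03×10^6 − 184000)/184000 = 31.772.
N(t) = K/(1 + A·e^(−rt)) = 6.03×10^6/(1 + 31.772×e^(−0.831×3)).
e^(−2.493) = 0.082662; denominator = 1 + 31.772×0.082662 = 3.6263.
N = 6.03×10^6/3.6263 = 1.662851×10^6.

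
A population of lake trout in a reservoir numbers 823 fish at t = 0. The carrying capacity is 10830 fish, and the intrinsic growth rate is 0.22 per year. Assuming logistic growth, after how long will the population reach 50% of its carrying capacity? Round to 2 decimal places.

11.35 years

A = (K − N₀)/N₀ = (10830 − 823)/823 = 12.159.
Solve 10830/(1 + 12.159·e^(−0.22t)) = 5415: 1 + 12.159·e^(−0.22t) = 2, so e^(−0.22t) = 0.0822424.
−0.22·t = ln(0.0822424) = -2.4981, so t = 2.4981/0.22 = 11.355.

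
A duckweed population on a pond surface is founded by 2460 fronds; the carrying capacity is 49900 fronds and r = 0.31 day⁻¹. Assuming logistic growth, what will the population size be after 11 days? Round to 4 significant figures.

A = (K − N₀)/N₀ = (49900 − 2460)/2460 = 19.285.
N(t) = K/(1 + A·e^(−rt)) = 49900/(1 + 19.285×e^(−0.31×11)).
e^(−3.41) = 0.033041; denominator = 1 + 19.285×0.033041 = 1.6372.
N = 49900/1.6372 = 30479.1.

30480 fronds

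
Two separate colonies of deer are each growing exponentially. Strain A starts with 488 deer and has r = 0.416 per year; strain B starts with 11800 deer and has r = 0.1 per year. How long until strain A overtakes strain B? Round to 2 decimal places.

Set 488·e^(0.416t) = 11800·e^(0.1t).
e^((0.416 − 0.1)t) = 11800/488 → e^(0.316·t) = 24.18.
0.316·t = ln(24.18) = 3.1855, so t = 3.1855/0.316 = 10.081.

10.08 years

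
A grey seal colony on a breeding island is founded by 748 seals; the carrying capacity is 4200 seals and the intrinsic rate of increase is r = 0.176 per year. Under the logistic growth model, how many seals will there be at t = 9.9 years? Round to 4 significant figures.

2323 seals

A = (K − N₀)/N₀ = (4200 − 748)/748 = 4.615.
N(t) = K/(1 + A·e^(−rt)) = 4200/(1 + 4.615×e^(−0.176×9.9)).
e^(−1.742) = 0.1751; denominator = 1 + 4.615×0.1751 = 1.8081.
N = 4200/1.8081 = 2322.91.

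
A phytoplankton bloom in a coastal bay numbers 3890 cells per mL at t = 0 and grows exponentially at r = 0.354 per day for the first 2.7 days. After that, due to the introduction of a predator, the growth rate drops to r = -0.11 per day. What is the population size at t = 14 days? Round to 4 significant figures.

2919 cells per mL

Phase 1: N(2.7) = 3890·e^(0.354×2.7) = 3890·e^0.9558 = 10116.9.
Phase 2 runs for 14 − 2.7 = 11.3 days at r = -0.11.
N(14) = 10116.9·e^(-0.11×11.3) = 10116.9·e^-1.243 = 2918.91.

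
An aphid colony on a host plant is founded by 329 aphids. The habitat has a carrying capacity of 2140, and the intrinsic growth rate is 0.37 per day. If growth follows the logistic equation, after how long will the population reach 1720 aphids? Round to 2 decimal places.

A = (K − N₀)/N₀ = (2140 − 329)/329 = 5.5046.
Solve 2140/(1 + 5.5046·e^(−0.37t)) = 1720: 1 + 5.5046·e^(−0.37t) = 1.2442, so e^(−0.37t) = 0.0443607.
−0.37·t = ln(0.0443607) = -3.1154, so t = 3.1154/0.37 = 8.42.

8.42 days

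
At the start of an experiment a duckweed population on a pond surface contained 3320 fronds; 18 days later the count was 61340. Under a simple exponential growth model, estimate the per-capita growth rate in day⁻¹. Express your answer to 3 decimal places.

From N(t) = N₀·e^(rt): e^(r·18) = 61340/3320 = 18.476.
r·18 = ln(18.476) = 2.9165, so r = 2.9165/18 = 0.16203.

0.162 per day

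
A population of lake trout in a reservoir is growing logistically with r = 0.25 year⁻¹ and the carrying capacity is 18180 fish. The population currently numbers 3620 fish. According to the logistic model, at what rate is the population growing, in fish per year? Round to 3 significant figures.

dN/dt = rN(1 − N/K) = 0.25 × 3620 × (1 − 3620/18180).
1 − 3620/18180 = 0.80088; dN/dt = 0.25 × 3620 × 0.80088 = 724.8.

725 fish per year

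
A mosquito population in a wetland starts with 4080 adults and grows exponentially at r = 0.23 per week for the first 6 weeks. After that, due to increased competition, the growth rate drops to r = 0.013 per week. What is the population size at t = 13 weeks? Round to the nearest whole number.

17763 adults

Phase 1: N(6) = 4080·e^(0.23×6) = 4080·e^1.38 = 16217.6.
Phase 2 runs for 13 − 6 = 7 weeks at r = 0.013.
N(13) = 16217.6·e^(0.013×7) = 16217.6·e^0.091 = 17762.6.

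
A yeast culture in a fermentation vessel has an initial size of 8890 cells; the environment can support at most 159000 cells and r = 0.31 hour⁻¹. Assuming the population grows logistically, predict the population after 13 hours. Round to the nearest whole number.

122296 cells

A = (K − N₀)/N₀ = (159000 − 8890)/8890 = 16.885.
N(t) = K/(1 + A·e^(−rt)) = 159000/(1 + 16.885×e^(−0.31×13)).
e^(−4.03) = 0.017774; denominator = 1 + 16.885×0.017774 = 1.3001.
N = 159000/1.3001 = 122296.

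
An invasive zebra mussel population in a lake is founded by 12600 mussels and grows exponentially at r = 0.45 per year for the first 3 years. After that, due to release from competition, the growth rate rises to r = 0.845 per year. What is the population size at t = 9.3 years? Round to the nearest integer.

9968614 mussels

Phase 1: N(3) = 12600·e^(0.45×3) = 12600·e^1.35 = 48603.6.
Phase 2 runs for 9.3 − 3 = 6.3 years at r = 0.845.
N(9.3) = 48603.6·e^(0.845×6.3) = 48603.6·e^5.324 = 9.968614×10^6.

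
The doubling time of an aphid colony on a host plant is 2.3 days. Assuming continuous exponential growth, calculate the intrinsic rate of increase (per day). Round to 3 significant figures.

0.301 per day

r = ln(2)/t_d = 0.6931/2.3 = 0.30137.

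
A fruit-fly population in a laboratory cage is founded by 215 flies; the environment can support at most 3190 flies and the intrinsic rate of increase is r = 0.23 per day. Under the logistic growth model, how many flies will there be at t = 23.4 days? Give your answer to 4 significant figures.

A = (K − N₀)/N₀ = (3190 − 215)/215 = 13.837.
N(t) = K/(1 + A·e^(−rt)) = 3190/(1 + 13.837×e^(−0.23×23.4)).
e^(−5.382) = 0.0045986; denominator = 1 + 13.837×0.0045986 = 1.0636.
N = 3190/1.0636 = 2999.16.

2999 flies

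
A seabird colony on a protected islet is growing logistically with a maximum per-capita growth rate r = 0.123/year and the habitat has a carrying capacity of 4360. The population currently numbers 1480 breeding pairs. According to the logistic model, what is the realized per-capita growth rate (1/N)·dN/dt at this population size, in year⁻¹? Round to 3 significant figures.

0.0812 per year

(1/N)·dN/dt = r(1 − N/K) = 0.123 × (1 − 1480/4360).
= 0.123 × 0.66055 = 0.081248.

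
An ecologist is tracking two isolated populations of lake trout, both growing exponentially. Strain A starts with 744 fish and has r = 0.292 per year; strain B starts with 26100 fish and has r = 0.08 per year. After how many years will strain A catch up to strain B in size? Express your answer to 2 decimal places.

Set 744·e^(0.292t) = 26100·e^(0.08t).
e^((0.292 − 0.08)t) = 26100/744 → e^(0.212·t) = 35.081.
0.212·t = ln(35.081) = 3.5576, so t = 3.5576/0.212 = 16.781.

16.78 years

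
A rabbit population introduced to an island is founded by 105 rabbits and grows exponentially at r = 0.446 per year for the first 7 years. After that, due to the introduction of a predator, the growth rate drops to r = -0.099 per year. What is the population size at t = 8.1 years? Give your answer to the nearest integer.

Phase 1: N(7) = 105·e^(0.446×7) = 105·e^3.122 = 2382.63.
Phase 2 runs for 8.1 − 7 = 1.1 years at r = -0.099.
N(8.1) = 2382.63·e^(-0.099×1.1) = 2382.63·e^-0.1089 = 2136.79.

2137 rabbits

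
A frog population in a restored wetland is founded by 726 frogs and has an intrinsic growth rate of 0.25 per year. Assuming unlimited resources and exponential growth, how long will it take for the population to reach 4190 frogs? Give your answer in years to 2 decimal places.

7.01 years

Set N₀·e^(rt) = 4190: e^(0.25·t) = 4190/726 = 5.7713.
0.25·t = ln(5.7713) = 1.7529, so t = 1.7529/0.25 = 7.0116.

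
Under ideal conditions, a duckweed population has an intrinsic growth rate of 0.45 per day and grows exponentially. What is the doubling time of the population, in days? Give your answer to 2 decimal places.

1.54 days

Doubling time t_d = ln(2)/r = 0.6931/0.45 = 1.5403.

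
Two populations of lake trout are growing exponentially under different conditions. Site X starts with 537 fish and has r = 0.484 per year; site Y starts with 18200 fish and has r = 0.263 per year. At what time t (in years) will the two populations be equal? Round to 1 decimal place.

15.9 years

Set 537·e^(0.484t) = 18200·e^(0.263t).
e^((0.484 − 0.263)t) = 18200/537 → e^(0.221·t) = 33.892.
0.221·t = ln(33.892) = 3.5232, so t = 3.5232/0.221 = 15.942.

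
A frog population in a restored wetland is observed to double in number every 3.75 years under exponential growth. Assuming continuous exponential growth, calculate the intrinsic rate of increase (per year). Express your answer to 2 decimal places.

0.18 per year

r = ln(2)/t_d = 0.6931/3.75 = 0.18484.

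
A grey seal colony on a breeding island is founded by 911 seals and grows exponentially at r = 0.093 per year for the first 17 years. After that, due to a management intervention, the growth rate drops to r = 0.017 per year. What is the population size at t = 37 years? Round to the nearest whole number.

6220 seals

Phase 1: N(17) = 911·e^(0.093×17) = 911·e^1.581 = 4427.29.
Phase 2 runs for 37 − 17 = 20 years at r = 0.017.
N(37) = 4427.29·e^(0.017×20) = 4427.29·e^0.34 = 6220.11.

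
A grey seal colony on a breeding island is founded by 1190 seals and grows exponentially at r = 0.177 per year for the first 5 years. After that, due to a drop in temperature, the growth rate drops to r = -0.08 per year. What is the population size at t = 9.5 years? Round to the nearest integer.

2012 seals

Phase 1: N(5) = 1190·e^(0.177×5) = 1190·e^0.885 = 2883.35.
Phase 2 runs for 9.5 − 5 = 4.5 years at r = -0.08.
N(9.5) = 2883.35·e^(-0.08×4.5) = 2883.35·e^-0.36 = 2011.65.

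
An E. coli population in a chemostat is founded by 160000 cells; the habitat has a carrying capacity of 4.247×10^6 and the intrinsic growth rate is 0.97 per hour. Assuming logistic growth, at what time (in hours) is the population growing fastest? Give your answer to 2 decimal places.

3.34 hours

Logistic growth is fastest at N = K/2 = 2.1235×10^6.
A = (K − N₀)/N₀ = 25.544. Set K/(1 + A·e^(−rt)) = K/2 → A·e^(−rt) = 1.
e^(−0.97t) = 1/25.544 = 0.0391485, so t = ln(25.544)/0.97 = 3.2404/0.97 = 3.3406.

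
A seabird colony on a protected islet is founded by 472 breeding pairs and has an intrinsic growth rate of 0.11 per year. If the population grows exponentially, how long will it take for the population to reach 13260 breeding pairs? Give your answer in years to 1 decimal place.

30.3 years

Set N₀·e^(rt) = 13260: e^(0.11·t) = 13260/472 = 28.093.
0.11·t = ln(28.093) = 3.3355, so t = 3.3355/0.11 = 30.323.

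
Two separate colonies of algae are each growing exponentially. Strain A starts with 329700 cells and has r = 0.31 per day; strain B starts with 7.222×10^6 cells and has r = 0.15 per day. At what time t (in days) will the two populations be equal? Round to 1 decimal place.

19.3 days

Set 329700·e^(0.31t) = 7.222×10^6·e^(0.15t).
e^((0.31 − 0.15)t) = 7.222×10^6/329700 → e^(0.16·t) = 21.905.
0.16·t = ln(21.905) = 3.0867, so t = 3.0867/0.16 = 19.292.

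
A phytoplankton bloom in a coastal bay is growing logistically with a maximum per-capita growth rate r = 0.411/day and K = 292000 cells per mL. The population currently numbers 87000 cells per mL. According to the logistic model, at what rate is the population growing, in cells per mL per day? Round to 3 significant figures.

dN/dt = rN(1 − N/K) = 0.411 × 87000 × (1 − 87000/292000).
1 − 87000/292000 = 0.70205; dN/dt = 0.411 × 87000 × 0.70205 = 25103.

25100 cells per mL per day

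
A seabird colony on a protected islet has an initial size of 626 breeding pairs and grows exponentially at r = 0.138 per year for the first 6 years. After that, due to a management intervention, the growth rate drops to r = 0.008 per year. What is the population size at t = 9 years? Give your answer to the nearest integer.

1468 breeding pairs

Phase 1: N(6) = 626·e^(0.138×6) = 626·e^0.828 = 1432.75.
Phase 2 runs for 9 − 6 = 3 years at r = 0.008.
N(9) = 1432.75·e^(0.008×3) = 1432.75·e^0.024 = 1467.55.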